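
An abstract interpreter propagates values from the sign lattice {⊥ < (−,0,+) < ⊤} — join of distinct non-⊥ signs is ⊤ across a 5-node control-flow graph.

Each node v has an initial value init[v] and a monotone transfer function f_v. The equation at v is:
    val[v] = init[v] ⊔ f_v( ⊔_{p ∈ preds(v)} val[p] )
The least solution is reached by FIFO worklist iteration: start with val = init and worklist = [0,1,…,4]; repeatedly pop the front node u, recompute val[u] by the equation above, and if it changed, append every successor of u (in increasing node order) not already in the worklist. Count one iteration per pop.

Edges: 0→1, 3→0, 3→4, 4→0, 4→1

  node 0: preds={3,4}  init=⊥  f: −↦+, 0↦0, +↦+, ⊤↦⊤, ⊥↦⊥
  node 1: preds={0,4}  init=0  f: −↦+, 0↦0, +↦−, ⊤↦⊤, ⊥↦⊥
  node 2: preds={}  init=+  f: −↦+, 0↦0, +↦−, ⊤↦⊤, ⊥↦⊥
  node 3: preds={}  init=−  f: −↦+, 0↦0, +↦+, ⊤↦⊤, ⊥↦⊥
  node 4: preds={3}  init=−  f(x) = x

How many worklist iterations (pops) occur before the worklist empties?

Worklist (5 pops):
  #1 pop 0: in=− → + (was ⊥); enqueue []
  #2 pop 1: in=⊤ → ⊤ (was 0); enqueue []
  #3 pop 2: in=⊥ → + (no change)
  #4 pop 3: in=⊥ → − (no change)
  #5 pop 4: in=− → − (no change)

Fixpoint:
  val[0] = +
  val[1] = ⊤
  val[2] = +
  val[3] = −
  val[4] = −

5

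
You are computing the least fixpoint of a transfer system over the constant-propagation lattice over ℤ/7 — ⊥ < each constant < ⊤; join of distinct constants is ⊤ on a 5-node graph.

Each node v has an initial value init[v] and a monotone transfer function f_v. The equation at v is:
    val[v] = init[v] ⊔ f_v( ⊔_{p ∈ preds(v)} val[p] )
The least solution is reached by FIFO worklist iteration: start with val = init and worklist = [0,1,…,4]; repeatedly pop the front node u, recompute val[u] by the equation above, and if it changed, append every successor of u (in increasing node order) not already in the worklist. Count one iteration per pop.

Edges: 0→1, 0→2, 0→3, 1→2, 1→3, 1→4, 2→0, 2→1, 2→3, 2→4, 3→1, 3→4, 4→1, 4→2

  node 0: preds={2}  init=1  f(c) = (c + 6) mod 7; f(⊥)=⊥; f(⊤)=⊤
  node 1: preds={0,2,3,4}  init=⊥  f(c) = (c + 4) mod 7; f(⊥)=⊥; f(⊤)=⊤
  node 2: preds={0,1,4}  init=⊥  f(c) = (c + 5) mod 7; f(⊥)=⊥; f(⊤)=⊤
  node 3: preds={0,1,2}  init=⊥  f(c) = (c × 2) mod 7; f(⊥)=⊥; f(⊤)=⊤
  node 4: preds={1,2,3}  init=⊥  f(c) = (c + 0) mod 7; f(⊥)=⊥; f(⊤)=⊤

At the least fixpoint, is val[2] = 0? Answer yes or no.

Iteration log — 10 steps:
  step 1. node 0  ⊔preds=⊥  new=1  stable
  step 2. node 1  ⊔preds=1  new=5  old=⊥  +wl: 
  step 3. node 2  ⊔preds=⊤  new=⊤  old=⊥  +wl: 0,1
  step 4. node 3  ⊔preds=⊤  new=⊤  old=⊥  +wl: 
  step 5. node 4  ⊔preds=⊤  new=⊤  old=⊥  +wl: 2
  step 6. node 0  ⊔preds=⊤  new=⊤  old=1  +wl: 3
  step 7. node 1  ⊔preds=⊤  new=⊤  old=5  +wl: 4
  step 8. node 2  ⊔preds=⊤  new=⊤  stable
  step 9. node 3  ⊔preds=⊤  new=⊤  stable
  step 10. node 4  ⊔preds=⊤  new=⊤  stable

Least fixpoint reached:
  node 0: ⊤
  node 1: ⊤
  node 2: ⊤
  node 3: ⊤
  node 4: ⊤

no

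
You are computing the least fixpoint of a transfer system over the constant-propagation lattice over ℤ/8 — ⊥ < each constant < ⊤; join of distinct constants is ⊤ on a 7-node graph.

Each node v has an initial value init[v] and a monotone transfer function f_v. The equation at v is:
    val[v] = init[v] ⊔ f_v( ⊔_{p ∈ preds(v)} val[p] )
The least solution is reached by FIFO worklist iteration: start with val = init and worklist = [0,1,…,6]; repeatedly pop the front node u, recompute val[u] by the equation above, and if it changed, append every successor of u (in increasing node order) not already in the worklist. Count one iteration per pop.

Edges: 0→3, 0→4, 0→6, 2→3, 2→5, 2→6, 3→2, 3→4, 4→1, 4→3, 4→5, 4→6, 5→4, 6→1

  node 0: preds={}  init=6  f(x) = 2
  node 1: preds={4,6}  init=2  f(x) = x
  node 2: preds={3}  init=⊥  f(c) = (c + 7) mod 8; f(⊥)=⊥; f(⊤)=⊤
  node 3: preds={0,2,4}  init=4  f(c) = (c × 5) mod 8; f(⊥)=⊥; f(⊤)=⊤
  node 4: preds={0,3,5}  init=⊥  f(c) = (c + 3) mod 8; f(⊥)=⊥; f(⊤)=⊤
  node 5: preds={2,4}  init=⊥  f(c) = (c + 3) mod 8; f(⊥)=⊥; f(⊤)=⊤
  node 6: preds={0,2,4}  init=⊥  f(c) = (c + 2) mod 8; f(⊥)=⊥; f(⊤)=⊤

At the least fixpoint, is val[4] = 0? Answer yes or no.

Worklist (13 pops):
  #1 pop 0: in=⊥ → ⊤ (was 6); enqueue []
  #2 pop 1: in=⊥ → 2 (no change)
  #3 pop 2: in=4 → 3 (was ⊥); enqueue []
  #4 pop 3: in=⊤ → ⊤ (was 4); enqueue [2]
  #5 pop 4: in=⊤ → ⊤ (was ⊥); enqueue [1,3]
  #6 pop 5: in=⊤ → ⊤ (was ⊥); enqueue [4]
  #7 pop 6: in=⊤ → ⊤ (was ⊥); enqueue []
  #8 pop 2: in=⊤ → ⊤ (was 3); enqueue [5,6]
  #9 pop 1: in=⊤ → ⊤ (was 2); enqueue []
  #10 pop 3: in=⊤ → ⊤ (no change)
  #11 pop 4: in=⊤ → ⊤ (no change)
  #12 pop 5: in=⊤ → ⊤ (no change)
  #13 pop 6: in=⊤ → ⊤ (no change)

Fixpoint:
  val[0] = ⊤
  val[1] = ⊤
  val[2] = ⊤
  val[3] = ⊤
  val[4] = ⊤
  val[5] = ⊤
  val[6] = ⊤

no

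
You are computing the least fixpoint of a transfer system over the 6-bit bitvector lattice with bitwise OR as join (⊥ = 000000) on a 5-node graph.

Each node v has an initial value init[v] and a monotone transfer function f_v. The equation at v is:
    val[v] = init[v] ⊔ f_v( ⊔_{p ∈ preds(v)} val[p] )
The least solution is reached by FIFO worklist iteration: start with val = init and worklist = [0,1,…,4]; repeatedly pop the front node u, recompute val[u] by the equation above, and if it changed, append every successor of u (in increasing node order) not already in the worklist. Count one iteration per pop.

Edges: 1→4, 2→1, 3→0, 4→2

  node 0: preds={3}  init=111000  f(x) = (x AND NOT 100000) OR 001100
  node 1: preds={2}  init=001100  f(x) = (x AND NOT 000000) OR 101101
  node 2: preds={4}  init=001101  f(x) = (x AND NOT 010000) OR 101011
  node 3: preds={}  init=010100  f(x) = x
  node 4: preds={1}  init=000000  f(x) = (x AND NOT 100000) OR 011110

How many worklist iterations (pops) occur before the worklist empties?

8

Worklist (8 pops):
  #1 pop 0: in=010100 → 111100 (was 111000); enqueue []
  #2 pop 1: in=001101 → 101101 (was 001100); enqueue []
  #3 pop 2: in=000000 → 101111 (was 001101); enqueue [1]
  #4 pop 3: in=000000 → 010100 (no change)
  #5 pop 4: in=101101 → 011111 (was 000000); enqueue [2]
  #6 pop 1: in=101111 → 101111 (was 101101); enqueue [4]
  #7 pop 2: in=011111 → 101111 (no change)
  #8 pop 4: in=101111 → 011111 (no change)

Fixpoint:
  val[0] = 111100
  val[1] = 101111
  val[2] = 101111
  val[3] = 010100
  val[4] = 011111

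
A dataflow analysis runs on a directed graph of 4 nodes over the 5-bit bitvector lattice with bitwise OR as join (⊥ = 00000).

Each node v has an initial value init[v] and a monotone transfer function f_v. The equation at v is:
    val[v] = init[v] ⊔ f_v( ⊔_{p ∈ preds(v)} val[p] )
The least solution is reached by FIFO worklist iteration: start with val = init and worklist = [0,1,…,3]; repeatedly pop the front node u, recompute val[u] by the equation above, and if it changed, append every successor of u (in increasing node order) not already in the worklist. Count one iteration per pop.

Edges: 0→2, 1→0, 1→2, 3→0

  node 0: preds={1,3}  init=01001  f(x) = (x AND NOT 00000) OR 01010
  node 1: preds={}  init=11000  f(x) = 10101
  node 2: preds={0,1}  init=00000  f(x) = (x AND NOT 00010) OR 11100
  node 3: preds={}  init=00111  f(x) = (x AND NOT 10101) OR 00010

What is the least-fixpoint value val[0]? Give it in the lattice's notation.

Worklist (5 pops):
  #1 pop 0: in=11111 → 11111 (was 01001); enqueue []
  #2 pop 1: in=00000 → 11101 (was 11000); enqueue [0]
  #3 pop 2: in=11111 → 11101 (was 00000); enqueue []
  #4 pop 3: in=00000 → 00111 (no change)
  #5 pop 0: in=11111 → 11111 (no change)

Fixpoint:
  val[0] = 11111
  val[1] = 11101
  val[2] = 11101
  val[3] = 00111

11111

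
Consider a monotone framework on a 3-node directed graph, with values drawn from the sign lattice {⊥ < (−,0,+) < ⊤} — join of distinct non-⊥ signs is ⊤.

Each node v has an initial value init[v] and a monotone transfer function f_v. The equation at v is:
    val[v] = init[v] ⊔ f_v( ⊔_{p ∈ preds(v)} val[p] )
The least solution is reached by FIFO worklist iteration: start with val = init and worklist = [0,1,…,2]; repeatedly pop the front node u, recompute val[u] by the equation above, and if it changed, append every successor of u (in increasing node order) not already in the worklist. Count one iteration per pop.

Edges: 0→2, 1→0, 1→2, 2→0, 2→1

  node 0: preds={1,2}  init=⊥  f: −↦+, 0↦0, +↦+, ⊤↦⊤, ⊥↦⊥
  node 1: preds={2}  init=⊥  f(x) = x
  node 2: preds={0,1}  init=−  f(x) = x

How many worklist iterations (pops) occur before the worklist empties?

7

Trace (7 dequeues):
  [1] u=0 | in − | out + | prev ⊥ | push {}
  [2] u=1 | in − | out − | prev ⊥ | push {0}
  [3] u=2 | in ⊤ | out ⊤ | prev − | push {1}
  [4] u=0 | in ⊤ | out ⊤ | prev + | push {2}
  [5] u=1 | in ⊤ | out ⊤ | prev − | push {0}
  [6] u=2 | in ⊤ | out ⊤ | ==
  [7] u=0 | in ⊤ | out ⊤ | ==

Converged values:
  [0] ⊤
  [1] ⊤
  [2] ⊤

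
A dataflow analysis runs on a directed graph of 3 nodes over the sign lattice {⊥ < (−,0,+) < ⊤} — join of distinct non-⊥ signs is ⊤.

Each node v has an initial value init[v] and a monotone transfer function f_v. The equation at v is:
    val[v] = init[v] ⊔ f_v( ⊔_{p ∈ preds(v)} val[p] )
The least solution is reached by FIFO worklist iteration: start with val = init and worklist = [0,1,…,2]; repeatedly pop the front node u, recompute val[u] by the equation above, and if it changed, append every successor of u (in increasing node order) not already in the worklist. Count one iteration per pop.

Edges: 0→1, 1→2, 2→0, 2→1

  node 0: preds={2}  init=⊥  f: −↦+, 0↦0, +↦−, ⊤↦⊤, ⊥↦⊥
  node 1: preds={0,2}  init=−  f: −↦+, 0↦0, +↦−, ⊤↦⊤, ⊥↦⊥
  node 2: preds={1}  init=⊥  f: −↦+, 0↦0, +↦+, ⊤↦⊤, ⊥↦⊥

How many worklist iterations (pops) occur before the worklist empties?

8

Trace (8 dequeues):
  [1] u=0 | in ⊥ | out ⊥ | ==
  [2] u=1 | in ⊥ | out − | ==
  [3] u=2 | in − | out + | prev ⊥ | push {0,1}
  [4] u=0 | in + | out − | prev ⊥ | push {}
  [5] u=1 | in ⊤ | out ⊤ | prev − | push {2}
  [6] u=2 | in ⊤ | out ⊤ | prev + | push {0,1}
  [7] u=0 | in ⊤ | out ⊤ | prev − | push {}
  [8] u=1 | in ⊤ | out ⊤ | ==

Converged values:
  [0] ⊤
  [1] ⊤
  [2] ⊤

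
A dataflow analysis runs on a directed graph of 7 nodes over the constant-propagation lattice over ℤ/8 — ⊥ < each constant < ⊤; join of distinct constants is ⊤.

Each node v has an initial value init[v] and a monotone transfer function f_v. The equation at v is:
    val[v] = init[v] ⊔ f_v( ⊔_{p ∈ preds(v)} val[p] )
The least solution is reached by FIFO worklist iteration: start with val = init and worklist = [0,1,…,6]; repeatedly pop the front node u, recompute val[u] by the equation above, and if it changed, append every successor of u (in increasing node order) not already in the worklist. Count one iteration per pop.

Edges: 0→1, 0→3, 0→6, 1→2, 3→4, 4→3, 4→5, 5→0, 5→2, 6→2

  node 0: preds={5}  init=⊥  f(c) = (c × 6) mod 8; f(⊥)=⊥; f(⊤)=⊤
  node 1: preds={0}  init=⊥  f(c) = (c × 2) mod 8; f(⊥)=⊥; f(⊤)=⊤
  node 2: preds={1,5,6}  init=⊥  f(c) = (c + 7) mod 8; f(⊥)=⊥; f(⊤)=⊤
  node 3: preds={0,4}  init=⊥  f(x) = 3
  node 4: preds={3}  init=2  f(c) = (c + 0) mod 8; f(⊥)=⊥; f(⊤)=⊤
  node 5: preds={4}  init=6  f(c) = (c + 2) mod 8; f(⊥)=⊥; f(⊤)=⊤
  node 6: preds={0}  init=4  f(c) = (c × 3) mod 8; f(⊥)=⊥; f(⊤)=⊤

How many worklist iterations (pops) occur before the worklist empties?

14

Iteration log — 14 steps:
  step 1. node 0  ⊔preds=6  new=4  old=⊥  +wl: 
  step 2. node 1  ⊔preds=4  new=0  old=⊥  +wl: 
  step 3. node 2  ⊔preds=⊤  new=⊤  old=⊥  +wl: 
  step 4. node 3  ⊔preds=⊤  new=3  old=⊥  +wl: 
  step 5. node 4  ⊔preds=3  new=⊤  old=2  +wl: 3
  step 6. node 5  ⊔preds=⊤  new=⊤  old=6  +wl: 0,2
  step 7. node 6  ⊔preds=4  new=4  stable
  step 8. node 3  ⊔preds=⊤  new=3  stable
  step 9. node 0  ⊔preds=⊤  new=⊤  old=4  +wl: 1,3,6
  step 10. node 2  ⊔preds=⊤  new=⊤  stable
  step 11. node 1  ⊔preds=⊤  new=⊤  old=0  +wl: 2
  step 12. node 3  ⊔preds=⊤  new=3  stable
  step 13. node 6  ⊔preds=⊤  new=⊤  old=4  +wl: 
  step 14. node 2  ⊔preds=⊤  new=⊤  stable

Least fixpoint reached:
  node 0: ⊤
  node 1: ⊤
  node 2: ⊤
  node 3: 3
  node 4: ⊤
  node 5: ⊤
  node 6: ⊤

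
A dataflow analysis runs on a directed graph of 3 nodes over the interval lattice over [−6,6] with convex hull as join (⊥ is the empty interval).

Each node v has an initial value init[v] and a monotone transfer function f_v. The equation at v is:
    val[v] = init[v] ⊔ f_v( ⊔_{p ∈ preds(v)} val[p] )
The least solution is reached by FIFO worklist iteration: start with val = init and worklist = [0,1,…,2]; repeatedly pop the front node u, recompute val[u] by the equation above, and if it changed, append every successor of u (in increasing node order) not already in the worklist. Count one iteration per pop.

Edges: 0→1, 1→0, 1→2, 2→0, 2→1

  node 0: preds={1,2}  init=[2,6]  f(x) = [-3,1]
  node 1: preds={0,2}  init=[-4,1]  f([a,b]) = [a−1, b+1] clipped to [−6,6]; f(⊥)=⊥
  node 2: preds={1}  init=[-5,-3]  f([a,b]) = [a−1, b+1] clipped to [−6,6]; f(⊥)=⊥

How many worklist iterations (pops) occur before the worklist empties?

5

Iteration log — 5 steps:
  step 1. node 0  ⊔preds=[-5,1]  new=[-3,6]  old=[2,6]  +wl: 
  step 2. node 1  ⊔preds=[-5,6]  new=[-6,6]  old=[-4,1]  +wl: 0
  step 3. node 2  ⊔preds=[-6,6]  new=[-6,6]  old=[-5,-3]  +wl: 1
  step 4. node 0  ⊔preds=[-6,6]  new=[-3,6]  stable
  step 5. node 1  ⊔preds=[-6,6]  new=[-6,6]  stable

Least fixpoint reached:
  node 0: [-3,6]
  node 1: [-6,6]
  node 2: [-6,6]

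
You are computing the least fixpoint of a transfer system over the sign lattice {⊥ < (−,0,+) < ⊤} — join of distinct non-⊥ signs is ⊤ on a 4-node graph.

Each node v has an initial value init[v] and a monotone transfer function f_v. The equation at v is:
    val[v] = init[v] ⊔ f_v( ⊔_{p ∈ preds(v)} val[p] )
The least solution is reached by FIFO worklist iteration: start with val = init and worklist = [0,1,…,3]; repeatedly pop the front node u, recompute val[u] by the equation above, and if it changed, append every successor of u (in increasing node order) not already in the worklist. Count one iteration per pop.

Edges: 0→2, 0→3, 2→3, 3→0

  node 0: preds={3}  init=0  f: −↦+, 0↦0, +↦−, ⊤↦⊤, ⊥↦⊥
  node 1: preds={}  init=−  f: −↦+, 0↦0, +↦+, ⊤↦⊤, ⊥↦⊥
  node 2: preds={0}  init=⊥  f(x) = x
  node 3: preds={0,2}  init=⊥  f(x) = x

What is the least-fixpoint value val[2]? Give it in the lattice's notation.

Iteration log — 5 steps:
  step 1. node 0  ⊔preds=⊥  new=0  stable
  step 2. node 1  ⊔preds=⊥  new=−  stable
  step 3. node 2  ⊔preds=0  new=0  old=⊥  +wl: 
  step 4. node 3  ⊔preds=0  new=0  old=⊥  +wl: 0
  step 5. node 0  ⊔preds=0  new=0  stable

Least fixpoint reached:
  node 0: 0
  node 1: −
  node 2: 0
  node 3: 0

0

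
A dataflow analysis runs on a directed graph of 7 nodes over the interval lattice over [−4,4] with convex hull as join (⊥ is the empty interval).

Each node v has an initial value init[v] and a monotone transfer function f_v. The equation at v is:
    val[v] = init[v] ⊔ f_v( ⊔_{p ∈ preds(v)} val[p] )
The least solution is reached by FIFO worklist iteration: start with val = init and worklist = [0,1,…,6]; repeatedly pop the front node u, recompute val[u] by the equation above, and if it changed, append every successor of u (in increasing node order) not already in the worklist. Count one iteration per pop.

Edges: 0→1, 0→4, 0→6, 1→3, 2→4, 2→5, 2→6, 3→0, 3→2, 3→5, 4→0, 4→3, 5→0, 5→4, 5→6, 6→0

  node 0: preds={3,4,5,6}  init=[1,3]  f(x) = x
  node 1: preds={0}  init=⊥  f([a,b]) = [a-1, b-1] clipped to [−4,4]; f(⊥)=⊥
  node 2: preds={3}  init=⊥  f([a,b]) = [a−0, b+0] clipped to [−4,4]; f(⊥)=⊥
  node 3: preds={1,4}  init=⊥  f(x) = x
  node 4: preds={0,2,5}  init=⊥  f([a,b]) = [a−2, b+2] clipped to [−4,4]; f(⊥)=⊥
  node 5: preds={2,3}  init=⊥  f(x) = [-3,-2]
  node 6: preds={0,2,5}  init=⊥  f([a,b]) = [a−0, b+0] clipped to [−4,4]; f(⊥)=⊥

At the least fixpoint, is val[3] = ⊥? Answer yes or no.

no

Iteration log — 26 steps:
  step 1. node 0  ⊔preds=⊥  new=[1,3]  stable
  step 2. node 1  ⊔preds=[1,3]  new=[0,2]  old=⊥  +wl: 
  step 3. node 2  ⊔preds=⊥  new=⊥  stable
  step 4. node 3  ⊔preds=[0,2]  new=[0,2]  old=⊥  +wl: 0,2
  step 5. node 4  ⊔preds=[1,3]  new=[-1,4]  old=⊥  +wl: 3
  step 6. node 5  ⊔preds=[0,2]  new=[-3,-2]  old=⊥  +wl: 4
  step 7. node 6  ⊔preds=[-3,3]  new=[-3,3]  old=⊥  +wl: 
  step 8. node 0  ⊔preds=[-3,4]  new=[-3,4]  old=[1,3]  +wl: 1,6
  step 9. node 2  ⊔preds=[0,2]  new=[0,2]  old=⊥  +wl: 5
  step 10. node 3  ⊔preds=[-1,4]  new=[-1,4]  old=[0,2]  +wl: 0,2
  step 11. node 4  ⊔preds=[-3,4]  new=[-4,4]  old=[-1,4]  +wl: 3
  step 12. node 1  ⊔preds=[-3,4]  new=[-4,3]  old=[0,2]  +wl: 
  step 13. node 6  ⊔preds=[-3,4]  new=[-3,4]  old=[-3,3]  +wl: 
  step 14. node 5  ⊔preds=[-1,4]  new=[-3,-2]  stable
  step 15. node 0  ⊔preds=[-4,4]  new=[-4,4]  old=[-3,4]  +wl: 1,4,6
  step 16. node 2  ⊔preds=[-1,4]  new=[-1,4]  old=[0,2]  +wl: 5
  step 17. node 3  ⊔preds=[-4,4]  new=[-4,4]  old=[-1,4]  +wl: 0,2
  step 18. node 1  ⊔preds=[-4,4]  new=[-4,3]  stable
  step 19. node 4  ⊔preds=[-4,4]  new=[-4,4]  stable
  step 20. node 6  ⊔preds=[-4,4]  new=[-4,4]  old=[-3,4]  +wl: 
  step 21. node 5  ⊔preds=[-4,4]  new=[-3,-2]  stable
  step 22. node 0  ⊔preds=[-4,4]  new=[-4,4]  stable
  step 23. node 2  ⊔preds=[-4,4]  new=[-4,4]  old=[-1,4]  +wl: 4,5,6
  step 24. node 4  ⊔preds=[-4,4]  new=[-4,4]  stable
  step 25. node 5  ⊔preds=[-4,4]  new=[-3,-2]  stable
  step 26. node 6  ⊔preds=[-4,4]  new=[-4,4]  stable

Least fixpoint reached:
  node 0: [-4,4]
  node 1: [-4,3]
  node 2: [-4,4]
  node 3: [-4,4]
  node 4: [-4,4]
  node 5: [-3,-2]
  node 6: [-4,4]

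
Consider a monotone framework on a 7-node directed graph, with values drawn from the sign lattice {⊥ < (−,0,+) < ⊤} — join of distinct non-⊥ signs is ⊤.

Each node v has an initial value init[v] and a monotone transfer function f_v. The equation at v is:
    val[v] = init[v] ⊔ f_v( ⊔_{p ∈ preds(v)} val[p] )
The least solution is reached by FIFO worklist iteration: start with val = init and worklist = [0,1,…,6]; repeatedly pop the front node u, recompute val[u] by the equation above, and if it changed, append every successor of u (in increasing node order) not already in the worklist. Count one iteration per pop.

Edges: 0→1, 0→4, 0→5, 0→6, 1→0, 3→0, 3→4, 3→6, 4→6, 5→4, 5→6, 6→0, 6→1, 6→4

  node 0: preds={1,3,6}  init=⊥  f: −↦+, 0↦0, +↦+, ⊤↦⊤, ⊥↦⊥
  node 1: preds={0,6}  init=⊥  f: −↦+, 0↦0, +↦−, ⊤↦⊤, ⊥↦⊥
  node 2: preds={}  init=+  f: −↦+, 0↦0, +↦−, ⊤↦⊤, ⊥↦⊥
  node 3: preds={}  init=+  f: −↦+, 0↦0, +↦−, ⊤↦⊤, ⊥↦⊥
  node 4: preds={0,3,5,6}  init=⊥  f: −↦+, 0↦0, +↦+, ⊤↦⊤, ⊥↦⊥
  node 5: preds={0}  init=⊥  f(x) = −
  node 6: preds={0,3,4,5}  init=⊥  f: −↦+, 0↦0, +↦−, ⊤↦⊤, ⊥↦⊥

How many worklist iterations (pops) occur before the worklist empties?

13

Worklist (13 pops):
  #1 pop 0: in=+ → + (was ⊥); enqueue []
  #2 pop 1: in=+ → − (was ⊥); enqueue [0]
  #3 pop 2: in=⊥ → + (no change)
  #4 pop 3: in=⊥ → + (no change)
  #5 pop 4: in=+ → + (was ⊥); enqueue []
  #6 pop 5: in=+ → − (was ⊥); enqueue [4]
  #7 pop 6: in=⊤ → ⊤ (was ⊥); enqueue [1]
  #8 pop 0: in=⊤ → ⊤ (was +); enqueue [5,6]
  #9 pop 4: in=⊤ → ⊤ (was +); enqueue []
  #10 pop 1: in=⊤ → ⊤ (was −); enqueue [0]
  #11 pop 5: in=⊤ → − (no change)
  #12 pop 6: in=⊤ → ⊤ (no change)
  #13 pop 0: in=⊤ → ⊤ (no change)

Fixpoint:
  val[0] = ⊤
  val[1] = ⊤
  val[2] = +
  val[3] = +
  val[4] = ⊤
  val[5] = −
  val[6] = ⊤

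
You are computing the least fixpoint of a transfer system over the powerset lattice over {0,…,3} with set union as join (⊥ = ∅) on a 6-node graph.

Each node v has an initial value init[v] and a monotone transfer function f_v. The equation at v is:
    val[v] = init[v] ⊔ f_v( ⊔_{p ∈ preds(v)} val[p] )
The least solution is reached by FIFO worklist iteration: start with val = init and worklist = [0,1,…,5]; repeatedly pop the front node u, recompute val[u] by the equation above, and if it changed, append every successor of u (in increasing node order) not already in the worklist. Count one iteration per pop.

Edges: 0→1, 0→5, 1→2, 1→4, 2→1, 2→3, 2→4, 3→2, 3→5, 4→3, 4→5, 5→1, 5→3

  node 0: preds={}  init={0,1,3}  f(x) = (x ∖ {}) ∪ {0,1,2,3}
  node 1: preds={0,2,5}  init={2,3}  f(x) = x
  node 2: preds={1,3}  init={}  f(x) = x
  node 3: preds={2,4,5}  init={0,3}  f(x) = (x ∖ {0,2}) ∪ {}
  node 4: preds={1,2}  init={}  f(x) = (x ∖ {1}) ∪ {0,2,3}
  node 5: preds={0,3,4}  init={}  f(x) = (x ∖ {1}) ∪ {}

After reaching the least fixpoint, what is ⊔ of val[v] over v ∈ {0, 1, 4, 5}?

Worklist (9 pops):
  #1 pop 0: in={} → {0,1,2,3} (was {0,1,3}); enqueue []
  #2 pop 1: in={0,1,2,3} → {0,1,2,3} (was {2,3}); enqueue []
  #3 pop 2: in={0,1,2,3} → {0,1,2,3} (was {}); enqueue [1]
  #4 pop 3: in={0,1,2,3} → {0,1,3} (was {0,3}); enqueue [2]
  #5 pop 4: in={0,1,2,3} → {0,2,3} (was {}); enqueue [3]
  #6 pop 5: in={0,1,2,3} → {0,2,3} (was {}); enqueue []
  #7 pop 1: in={0,1,2,3} → {0,1,2,3} (no change)
  #8 pop 2: in={0,1,2,3} → {0,1,2,3} (no change)
  #9 pop 3: in={0,1,2,3} → {0,1,3} (no change)

Fixpoint:
  val[0] = {0,1,2,3}
  val[1] = {0,1,2,3}
  val[2] = {0,1,2,3}
  val[3] = {0,1,3}
  val[4] = {0,2,3}
  val[5] = {0,2,3}

{0,1,2,3}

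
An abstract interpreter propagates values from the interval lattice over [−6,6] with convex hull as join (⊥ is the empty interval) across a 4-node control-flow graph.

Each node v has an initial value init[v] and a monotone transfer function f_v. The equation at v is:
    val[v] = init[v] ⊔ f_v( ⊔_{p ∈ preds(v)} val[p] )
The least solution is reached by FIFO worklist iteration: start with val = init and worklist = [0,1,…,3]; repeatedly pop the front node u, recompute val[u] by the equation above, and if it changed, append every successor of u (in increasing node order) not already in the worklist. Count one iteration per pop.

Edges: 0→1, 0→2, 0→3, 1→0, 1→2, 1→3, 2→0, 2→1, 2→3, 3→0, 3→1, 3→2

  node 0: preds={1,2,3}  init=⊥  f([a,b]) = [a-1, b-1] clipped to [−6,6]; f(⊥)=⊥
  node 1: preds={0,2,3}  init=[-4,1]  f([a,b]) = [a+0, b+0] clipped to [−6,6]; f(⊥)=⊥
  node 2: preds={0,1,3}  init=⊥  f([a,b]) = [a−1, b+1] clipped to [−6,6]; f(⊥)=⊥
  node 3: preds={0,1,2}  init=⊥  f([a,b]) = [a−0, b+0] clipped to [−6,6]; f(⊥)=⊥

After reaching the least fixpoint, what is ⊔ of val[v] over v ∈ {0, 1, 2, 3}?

[-6,6]

Worklist (25 pops):
  #1 pop 0: in=[-4,1] → [-5,0] (was ⊥); enqueue []
  #2 pop 1: in=[-5,0] → [-5,1] (was [-4,1]); enqueue [0]
  #3 pop 2: in=[-5,1] → [-6,2] (was ⊥); enqueue [1]
  #4 pop 3: in=[-6,2] → [-6,2] (was ⊥); enqueue [2]
  #5 pop 0: in=[-6,2] → [-6,1] (was [-5,0]); enqueue [3]
  #6 pop 1: in=[-6,2] → [-6,2] (was [-5,1]); enqueue [0]
  #7 pop 2: in=[-6,2] → [-6,3] (was [-6,2]); enqueue [1]
  #8 pop 3: in=[-6,3] → [-6,3] (was [-6,2]); enqueue [2]
  #9 pop 0: in=[-6,3] → [-6,2] (was [-6,1]); enqueue [3]
  #10 pop 1: in=[-6,3] → [-6,3] (was [-6,2]); enqueue [0]
  #11 pop 2: in=[-6,3] → [-6,4] (was [-6,3]); enqueue [1]
  #12 pop 3: in=[-6,4] → [-6,4] (was [-6,3]); enqueue [2]
  #13 pop 0: in=[-6,4] → [-6,3] (was [-6,2]); enqueue [3]
  #14 pop 1: in=[-6,4] → [-6,4] (was [-6,3]); enqueue [0]
  #15 pop 2: in=[-6,4] → [-6,5] (was [-6,4]); enqueue [1]
  #16 pop 3: in=[-6,5] → [-6,5] (was [-6,4]); enqueue [2]
  #17 pop 0: in=[-6,5] → [-6,4] (was [-6,3]); enqueue [3]
  #18 pop 1: in=[-6,5] → [-6,5] (was [-6,4]); enqueue [0]
  #19 pop 2: in=[-6,5] → [-6,6] (was [-6,5]); enqueue [1]
  #20 pop 3: in=[-6,6] → [-6,6] (was [-6,5]); enqueue [2]
  #21 pop 0: in=[-6,6] → [-6,5] (was [-6,4]); enqueue [3]
  #22 pop 1: in=[-6,6] → [-6,6] (was [-6,5]); enqueue [0]
  #23 pop 2: in=[-6,6] → [-6,6] (no change)
  #24 pop 3: in=[-6,6] → [-6,6] (no change)
  #25 pop 0: in=[-6,6] → [-6,5] (no change)

Fixpoint:
  val[0] = [-6,5]
  val[1] = [-6,6]
  val[2] = [-6,6]
  val[3] = [-6,6]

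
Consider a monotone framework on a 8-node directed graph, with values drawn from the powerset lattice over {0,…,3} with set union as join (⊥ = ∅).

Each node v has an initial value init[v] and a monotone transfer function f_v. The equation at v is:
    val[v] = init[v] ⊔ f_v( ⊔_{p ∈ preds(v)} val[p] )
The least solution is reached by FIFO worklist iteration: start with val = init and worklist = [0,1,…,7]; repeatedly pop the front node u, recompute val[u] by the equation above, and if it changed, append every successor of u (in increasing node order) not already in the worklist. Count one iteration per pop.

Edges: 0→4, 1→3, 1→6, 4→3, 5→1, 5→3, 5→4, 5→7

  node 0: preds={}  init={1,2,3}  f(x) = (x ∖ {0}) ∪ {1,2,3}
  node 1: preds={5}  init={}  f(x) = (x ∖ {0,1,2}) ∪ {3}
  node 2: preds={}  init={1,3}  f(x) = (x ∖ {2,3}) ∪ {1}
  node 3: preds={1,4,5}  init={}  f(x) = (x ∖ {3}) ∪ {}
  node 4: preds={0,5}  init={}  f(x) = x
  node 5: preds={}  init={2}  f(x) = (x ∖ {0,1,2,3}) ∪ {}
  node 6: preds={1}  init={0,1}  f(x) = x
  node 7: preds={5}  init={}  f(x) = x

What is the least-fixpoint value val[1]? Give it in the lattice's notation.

{3}

Worklist (9 pops):
  #1 pop 0: in={} → {1,2,3} (no change)
  #2 pop 1: in={2} → {3} (was {}); enqueue []
  #3 pop 2: in={} → {1,3} (no change)
  #4 pop 3: in={2,3} → {2} (was {}); enqueue []
  #5 pop 4: in={1,2,3} → {1,2,3} (was {}); enqueue [3]
  #6 pop 5: in={} → {2} (no change)
  #7 pop 6: in={3} → {0,1,3} (was {0,1}); enqueue []
  #8 pop 7: in={2} → {2} (was {}); enqueue []
  #9 pop 3: in={1,2,3} → {1,2} (was {2}); enqueue []

Fixpoint:
  val[0] = {1,2,3}
  val[1] = {3}
  val[2] = {1,3}
  val[3] = {1,2}
  val[4] = {1,2,3}
  val[5] = {2}
  val[6] = {0,1,3}
  val[7] = {2}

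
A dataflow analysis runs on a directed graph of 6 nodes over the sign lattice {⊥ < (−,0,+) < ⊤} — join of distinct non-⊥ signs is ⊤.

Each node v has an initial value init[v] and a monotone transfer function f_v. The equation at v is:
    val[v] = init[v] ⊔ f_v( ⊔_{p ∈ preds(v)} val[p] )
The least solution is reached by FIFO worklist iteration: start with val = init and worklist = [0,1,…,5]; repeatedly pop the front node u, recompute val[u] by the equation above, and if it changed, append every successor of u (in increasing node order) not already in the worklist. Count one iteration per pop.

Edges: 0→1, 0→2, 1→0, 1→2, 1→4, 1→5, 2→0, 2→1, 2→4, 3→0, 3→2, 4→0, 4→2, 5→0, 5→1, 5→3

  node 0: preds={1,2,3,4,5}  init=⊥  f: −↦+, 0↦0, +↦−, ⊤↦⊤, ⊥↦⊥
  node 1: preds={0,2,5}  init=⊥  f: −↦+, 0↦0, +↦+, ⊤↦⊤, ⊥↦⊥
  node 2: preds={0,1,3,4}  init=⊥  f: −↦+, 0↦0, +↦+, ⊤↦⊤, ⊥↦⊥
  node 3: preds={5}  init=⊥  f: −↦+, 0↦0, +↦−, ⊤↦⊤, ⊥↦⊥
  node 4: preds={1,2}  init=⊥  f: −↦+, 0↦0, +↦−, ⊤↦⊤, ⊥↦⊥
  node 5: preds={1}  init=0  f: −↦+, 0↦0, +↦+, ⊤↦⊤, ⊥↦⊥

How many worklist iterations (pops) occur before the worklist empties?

9

Trace (9 dequeues):
  [1] u=0 | in 0 | out 0 | prev ⊥ | push {}
  [2] u=1 | in 0 | out 0 | prev ⊥ | push {0}
  [3] u=2 | in 0 | out 0 | prev ⊥ | push {1}
  [4] u=3 | in 0 | out 0 | prev ⊥ | push {2}
  [5] u=4 | in 0 | out 0 | prev ⊥ | push {}
  [6] u=5 | in 0 | out 0 | ==
  [7] u=0 | in 0 | out 0 | ==
  [8] u=1 | in 0 | out 0 | ==
  [9] u=2 | in 0 | out 0 | ==

Converged values:
  [0] 0
  [1] 0
  [2] 0
  [3] 0
  [4] 0
  [5] 0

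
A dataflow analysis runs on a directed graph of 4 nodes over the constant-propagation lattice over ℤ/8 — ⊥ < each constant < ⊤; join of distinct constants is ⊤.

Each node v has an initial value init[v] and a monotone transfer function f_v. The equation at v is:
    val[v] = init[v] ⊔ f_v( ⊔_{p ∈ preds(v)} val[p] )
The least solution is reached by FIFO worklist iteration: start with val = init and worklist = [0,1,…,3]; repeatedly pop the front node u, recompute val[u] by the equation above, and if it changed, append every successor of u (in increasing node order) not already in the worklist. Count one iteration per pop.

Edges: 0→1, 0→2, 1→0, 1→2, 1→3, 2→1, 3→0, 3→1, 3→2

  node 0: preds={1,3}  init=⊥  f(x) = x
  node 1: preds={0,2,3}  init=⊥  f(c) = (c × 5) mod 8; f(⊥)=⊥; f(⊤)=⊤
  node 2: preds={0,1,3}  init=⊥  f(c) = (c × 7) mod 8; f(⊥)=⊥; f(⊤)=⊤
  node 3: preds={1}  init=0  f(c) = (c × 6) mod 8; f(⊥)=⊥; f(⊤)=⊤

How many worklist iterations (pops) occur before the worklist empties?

Iteration log — 6 steps:
  step 1. node 0  ⊔preds=0  new=0  old=⊥  +wl: 
  step 2. node 1  ⊔preds=0  new=0  old=⊥  +wl: 0
  step 3. node 2  ⊔preds=0  new=0  old=⊥  +wl: 1
  step 4. node 3  ⊔preds=0  new=0  stable
  step 5. node 0  ⊔preds=0  new=0  stable
  step 6. node 1  ⊔preds=0  new=0  stable

Least fixpoint reached:
  node 0: 0
  node 1: 0
  node 2: 0
  node 3: 0

6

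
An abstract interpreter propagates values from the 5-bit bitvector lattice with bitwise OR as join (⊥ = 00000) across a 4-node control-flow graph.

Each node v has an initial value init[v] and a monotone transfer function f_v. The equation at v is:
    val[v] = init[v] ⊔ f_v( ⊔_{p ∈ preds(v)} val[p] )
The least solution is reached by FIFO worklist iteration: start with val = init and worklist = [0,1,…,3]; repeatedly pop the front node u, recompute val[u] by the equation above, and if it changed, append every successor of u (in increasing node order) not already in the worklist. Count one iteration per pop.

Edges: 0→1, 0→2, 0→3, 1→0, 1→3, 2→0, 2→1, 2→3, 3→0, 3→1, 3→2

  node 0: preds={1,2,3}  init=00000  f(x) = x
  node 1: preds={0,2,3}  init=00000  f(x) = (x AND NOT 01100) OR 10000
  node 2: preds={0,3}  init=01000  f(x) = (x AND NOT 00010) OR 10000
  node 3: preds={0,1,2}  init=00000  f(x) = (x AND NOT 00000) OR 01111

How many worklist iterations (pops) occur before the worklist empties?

Iteration log — 10 steps:
  step 1. node 0  ⊔preds=01000  new=01000  old=00000  +wl: 
  step 2. node 1  ⊔preds=01000  new=10000  old=00000  +wl: 0
  step 3. node 2  ⊔preds=01000  new=11000  old=01000  +wl: 1
  step 4. node 3  ⊔preds=11000  new=11111  old=00000  +wl: 2
  step 5. node 0  ⊔preds=11111  new=11111  old=01000  +wl: 3
  step 6. node 1  ⊔preds=11111  new=10011  old=10000  +wl: 0
  step 7. node 2  ⊔preds=11111  new=11101  old=11000  +wl: 1
  step 8. node 3  ⊔preds=11111  new=11111  stable
  step 9. node 0  ⊔preds=11111  new=11111  stable
  step 10. node 1  ⊔preds=11111  new=10011  stable

Least fixpoint reached:
  node 0: 11111
  node 1: 10011
  node 2: 11101
  node 3: 11111

10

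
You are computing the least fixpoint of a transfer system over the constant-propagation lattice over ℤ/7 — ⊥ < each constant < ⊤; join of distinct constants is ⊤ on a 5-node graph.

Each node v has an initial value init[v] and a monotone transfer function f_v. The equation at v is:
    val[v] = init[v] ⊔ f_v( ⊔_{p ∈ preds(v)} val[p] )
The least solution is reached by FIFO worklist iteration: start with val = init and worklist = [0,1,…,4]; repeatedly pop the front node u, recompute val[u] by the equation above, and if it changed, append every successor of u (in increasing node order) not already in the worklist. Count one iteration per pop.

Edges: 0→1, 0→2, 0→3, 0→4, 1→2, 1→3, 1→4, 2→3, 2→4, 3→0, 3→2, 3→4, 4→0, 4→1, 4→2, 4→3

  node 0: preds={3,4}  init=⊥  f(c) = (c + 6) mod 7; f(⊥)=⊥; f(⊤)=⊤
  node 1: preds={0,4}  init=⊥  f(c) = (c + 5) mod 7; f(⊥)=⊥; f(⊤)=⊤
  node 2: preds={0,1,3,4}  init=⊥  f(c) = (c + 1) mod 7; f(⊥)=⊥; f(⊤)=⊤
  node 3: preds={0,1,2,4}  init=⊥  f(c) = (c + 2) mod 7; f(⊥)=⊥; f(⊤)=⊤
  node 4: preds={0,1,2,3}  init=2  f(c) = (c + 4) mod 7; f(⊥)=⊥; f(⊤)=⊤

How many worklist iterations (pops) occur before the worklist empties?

10

Trace (10 dequeues):
  [1] u=0 | in 2 | out 1 | prev ⊥ | push {}
  [2] u=1 | in ⊤ | out ⊤ | prev ⊥ | push {}
  [3] u=2 | in ⊤ | out ⊤ | prev ⊥ | push {}
  [4] u=3 | in ⊤ | out ⊤ | prev ⊥ | push {0,2}
  [5] u=4 | in ⊤ | out ⊤ | prev 2 | push {1,3}
  [6] u=0 | in ⊤ | out ⊤ | prev 1 | push {4}
  [7] u=2 | in ⊤ | out ⊤ | ==
  [8] u=1 | in ⊤ | out ⊤ | ==
  [9] u=3 | in ⊤ | out ⊤ | ==
  [10] u=4 | in ⊤ | out ⊤ | ==

Converged values:
  [0] ⊤
  [1] ⊤
  [2] ⊤
  [3] ⊤
  [4] ⊤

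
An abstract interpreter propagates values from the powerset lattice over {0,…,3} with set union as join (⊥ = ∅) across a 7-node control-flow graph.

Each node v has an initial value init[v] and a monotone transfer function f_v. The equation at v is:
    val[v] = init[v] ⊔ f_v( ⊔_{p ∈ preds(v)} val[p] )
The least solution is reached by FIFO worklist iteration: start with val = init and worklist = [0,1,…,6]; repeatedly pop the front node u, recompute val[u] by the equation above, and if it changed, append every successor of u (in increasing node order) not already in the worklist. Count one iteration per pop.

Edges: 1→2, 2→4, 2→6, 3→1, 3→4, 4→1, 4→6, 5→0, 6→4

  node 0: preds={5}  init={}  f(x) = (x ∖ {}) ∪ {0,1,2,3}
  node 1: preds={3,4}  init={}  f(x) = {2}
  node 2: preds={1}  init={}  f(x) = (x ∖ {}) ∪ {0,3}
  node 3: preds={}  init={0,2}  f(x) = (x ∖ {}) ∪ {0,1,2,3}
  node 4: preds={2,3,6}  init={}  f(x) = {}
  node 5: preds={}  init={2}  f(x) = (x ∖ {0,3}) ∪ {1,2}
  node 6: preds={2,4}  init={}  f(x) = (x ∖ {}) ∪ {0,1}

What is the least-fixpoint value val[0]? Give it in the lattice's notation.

{0,1,2,3}

Worklist (10 pops):
  #1 pop 0: in={2} → {0,1,2,3} (was {}); enqueue []
  #2 pop 1: in={0,2} → {2} (was {}); enqueue []
  #3 pop 2: in={2} → {0,2,3} (was {}); enqueue []
  #4 pop 3: in={} → {0,1,2,3} (was {0,2}); enqueue [1]
  #5 pop 4: in={0,1,2,3} → {} (no change)
  #6 pop 5: in={} → {1,2} (was {2}); enqueue [0]
  #7 pop 6: in={0,2,3} → {0,1,2,3} (was {}); enqueue [4]
  #8 pop 1: in={0,1,2,3} → {2} (no change)
  #9 pop 0: in={1,2} → {0,1,2,3} (no change)
  #10 pop 4: in={0,1,2,3} → {} (no change)

Fixpoint:
  val[0] = {0,1,2,3}
  val[1] = {2}
  val[2] = {0,2,3}
  val[3] = {0,1,2,3}
  val[4] = {}
  val[5] = {1,2}
  val[6] = {0,1,2,3}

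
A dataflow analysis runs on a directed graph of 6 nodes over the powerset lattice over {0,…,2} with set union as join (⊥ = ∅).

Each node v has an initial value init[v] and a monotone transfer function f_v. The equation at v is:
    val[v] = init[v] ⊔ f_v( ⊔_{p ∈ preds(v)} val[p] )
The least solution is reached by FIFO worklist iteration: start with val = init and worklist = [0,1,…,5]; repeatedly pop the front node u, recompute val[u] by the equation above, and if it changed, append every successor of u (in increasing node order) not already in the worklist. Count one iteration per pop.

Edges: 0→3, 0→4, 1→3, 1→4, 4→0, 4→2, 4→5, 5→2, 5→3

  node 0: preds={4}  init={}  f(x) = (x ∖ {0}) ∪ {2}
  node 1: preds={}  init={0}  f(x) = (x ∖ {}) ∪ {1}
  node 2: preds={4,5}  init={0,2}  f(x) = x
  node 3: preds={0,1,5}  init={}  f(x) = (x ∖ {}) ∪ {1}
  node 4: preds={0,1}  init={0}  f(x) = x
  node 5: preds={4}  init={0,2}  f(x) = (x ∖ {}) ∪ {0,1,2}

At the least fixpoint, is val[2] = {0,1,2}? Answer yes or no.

Trace (10 dequeues):
  [1] u=0 | in {0} | out {2} | prev {} | push {}
  [2] u=1 | in {} | out {0,1} | prev {0} | push {}
  [3] u=2 | in {0,2} | out {0,2} | ==
  [4] u=3 | in {0,1,2} | out {0,1,2} | prev {} | push {}
  [5] u=4 | in {0,1,2} | out {0,1,2} | prev {0} | push {0,2}
  [6] u=5 | in {0,1,2} | out {0,1,2} | prev {0,2} | push {3}
  [7] u=0 | in {0,1,2} | out {1,2} | prev {2} | push {4}
  [8] u=2 | in {0,1,2} | out {0,1,2} | prev {0,2} | push {}
  [9] u=3 | in {0,1,2} | out {0,1,2} | ==
  [10] u=4 | in {0,1,2} | out {0,1,2} | ==

Converged values:
  [0] {1,2}
  [1] {0,1}
  [2] {0,1,2}
  [3] {0,1,2}
  [4] {0,1,2}
  [5] {0,1,2}

yes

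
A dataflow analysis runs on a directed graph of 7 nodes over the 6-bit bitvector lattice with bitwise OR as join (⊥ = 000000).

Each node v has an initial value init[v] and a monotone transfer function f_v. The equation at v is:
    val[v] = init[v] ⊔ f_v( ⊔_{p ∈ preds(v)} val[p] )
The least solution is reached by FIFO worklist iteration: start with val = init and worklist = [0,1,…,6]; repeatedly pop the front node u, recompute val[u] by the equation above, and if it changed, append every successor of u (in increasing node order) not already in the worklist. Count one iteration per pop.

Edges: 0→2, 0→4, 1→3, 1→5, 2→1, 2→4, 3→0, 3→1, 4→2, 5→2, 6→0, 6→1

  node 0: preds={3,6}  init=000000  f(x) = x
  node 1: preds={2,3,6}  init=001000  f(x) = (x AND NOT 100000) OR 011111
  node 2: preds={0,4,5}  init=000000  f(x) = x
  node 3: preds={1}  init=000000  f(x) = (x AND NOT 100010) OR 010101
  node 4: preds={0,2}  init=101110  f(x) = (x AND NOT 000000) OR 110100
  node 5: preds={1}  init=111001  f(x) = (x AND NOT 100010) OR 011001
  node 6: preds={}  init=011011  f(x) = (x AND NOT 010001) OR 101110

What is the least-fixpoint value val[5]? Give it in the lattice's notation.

111101

Trace (11 dequeues):
  [1] u=0 | in 011011 | out 011011 | prev 000000 | push {}
  [2] u=1 | in 011011 | out 011111 | prev 001000 | push {}
  [3] u=2 | in 111111 | out 111111 | prev 000000 | push {1}
  [4] u=3 | in 011111 | out 011101 | prev 000000 | push {0}
  [5] u=4 | in 111111 | out 111111 | prev 101110 | push {2}
  [6] u=5 | in 011111 | out 111101 | prev 111001 | push {}
  [7] u=6 | in 000000 | out 111111 | prev 011011 | push {}
  [8] u=1 | in 111111 | out 011111 | ==
  [9] u=0 | in 111111 | out 111111 | prev 011011 | push {4}
  [10] u=2 | in 111111 | out 111111 | ==
  [11] u=4 | in 111111 | out 111111 | ==

Converged values:
  [0] 111111
  [1] 011111
  [2] 111111
  [3] 011101
  [4] 111111
  [5] 111101
  [6] 111111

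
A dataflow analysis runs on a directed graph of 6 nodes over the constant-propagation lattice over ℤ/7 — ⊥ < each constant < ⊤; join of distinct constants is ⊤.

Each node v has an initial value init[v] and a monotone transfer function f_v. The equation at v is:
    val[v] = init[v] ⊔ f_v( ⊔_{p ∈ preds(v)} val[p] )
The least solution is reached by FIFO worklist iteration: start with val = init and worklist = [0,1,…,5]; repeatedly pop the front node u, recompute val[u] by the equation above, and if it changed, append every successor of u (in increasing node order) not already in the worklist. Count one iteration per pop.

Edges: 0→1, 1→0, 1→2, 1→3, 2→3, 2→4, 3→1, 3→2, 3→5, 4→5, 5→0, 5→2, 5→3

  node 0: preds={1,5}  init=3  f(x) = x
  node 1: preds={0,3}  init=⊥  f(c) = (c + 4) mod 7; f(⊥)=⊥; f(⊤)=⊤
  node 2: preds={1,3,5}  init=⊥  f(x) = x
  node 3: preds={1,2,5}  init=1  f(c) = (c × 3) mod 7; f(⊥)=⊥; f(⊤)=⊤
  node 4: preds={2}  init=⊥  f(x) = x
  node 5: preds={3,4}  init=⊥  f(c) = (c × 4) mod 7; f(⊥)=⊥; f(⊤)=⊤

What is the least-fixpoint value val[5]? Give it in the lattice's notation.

Iteration log — 10 steps:
  step 1. node 0  ⊔preds=⊥  new=3  stable
  step 2. node 1  ⊔preds=⊤  new=⊤  old=⊥  +wl: 0
  step 3. node 2  ⊔preds=⊤  new=⊤  old=⊥  +wl: 
  step 4. node 3  ⊔preds=⊤  new=⊤  old=1  +wl: 1,2
  step 5. node 4  ⊔preds=⊤  new=⊤  old=⊥  +wl: 
  step 6. node 5  ⊔preds=⊤  new=⊤  old=⊥  +wl: 3
  step 7. node 0  ⊔preds=⊤  new=⊤  old=3  +wl: 
  step 8. node 1  ⊔preds=⊤  new=⊤  stable
  step 9. node 2  ⊔preds=⊤  new=⊤  stable
  step 10. node 3  ⊔preds=⊤  new=⊤  stable

Least fixpoint reached:
  node 0: ⊤
  node 1: ⊤
  node 2: ⊤
  node 3: ⊤
  node 4: ⊤
  node 5: ⊤

⊤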